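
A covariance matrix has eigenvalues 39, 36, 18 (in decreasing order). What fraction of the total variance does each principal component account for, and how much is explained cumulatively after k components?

Step 1 — total variance = trace(Sigma) = Σ λ_i = 39 + 36 + 18 = 93.

Step 2 — fraction explained by component i = λ_i / Σ λ:
  PC1: 39/93 = 0.4194
  PC2: 36/93 = 0.3871
  PC3: 18/93 = 0.1935

Step 3 — cumulative fraction after k components = (λ_1 + ... + λ_k) / Σ λ:
  k = 1: 39/93 = 0.4194
  k = 2: (39 + 36)/93 = 75/93 = 0.8065
  k = 3: (39 + 36 + 18)/93 = 93/93 = 1

Summary (fraction, with percent):

explained: PC1 0.4194 (41.94%), PC2 0.3871 (38.71%), PC3 0.1935 (19.35%);  cumulative: 0.4194, 0.8065, 1


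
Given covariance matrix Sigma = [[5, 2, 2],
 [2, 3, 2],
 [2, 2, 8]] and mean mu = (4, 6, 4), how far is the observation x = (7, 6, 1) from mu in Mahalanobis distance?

Step 1 — centre the observation: (x - mu) = (3, 0, -3).

Step 2 — invert Sigma (cofactor / det for 3×3, or solve directly):
  Sigma^{-1} = [[0.2778, -0.1667, -0.0278],
 [-0.1667, 0.5, -0.0833],
 [-0.0278, -0.0833, 0.1528]].

Step 3 — form the quadratic (x - mu)^T · Sigma^{-1} · (x - mu):
  Sigma^{-1} · (x - mu) = (0.9167, -0.25, -0.5417).
  (x - mu)^T · [Sigma^{-1} · (x - mu)] = (3)·(0.9167) + (0)·(-0.25) + (-3)·(-0.5417) = 4.375.

Step 4 — take square root: d = √(4.375) ≈ 2.0917.

d(x, mu) = √(4.375) ≈ 2.0917


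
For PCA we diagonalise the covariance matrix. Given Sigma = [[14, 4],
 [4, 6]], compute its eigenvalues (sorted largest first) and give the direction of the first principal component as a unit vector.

Step 1 — characteristic polynomial of 2×2 Sigma:
  det(Sigma - λI) = λ² - trace · λ + det = 0.
  trace = 14 + 6 = 20, det = 14·6 - (4)² = 68.
Step 2 — discriminant:
  Δ = trace² - 4·det = 400 - 272 = 128.
Step 3 — eigenvalues:
  λ = (trace ± √Δ)/2 = (20 ± 11.3137)/2,
  λ_1 = 15.6569,  λ_2 = 4.3431.

Step 4 — unit eigenvector for λ_1: solve (Sigma - λ_1 I)v = 0. First row:
  (14 - 15.6569)·v_x + (4)·v_y = 0, i.e. (-1.6569)·v_x + (4)·v_y = 0,
  so v ∝ (b, λ_1 - a) = (4, 1.6569) = u.
  ||u|| = √((4)² + (1.6569)²) = √(18.7452) ≈ 4.3296,
  v_1 = u/||u|| ≈ (0.9239, 0.3827) (||v_1|| = 1).

λ_1 = 15.6569,  λ_2 = 4.3431;  v_1 ≈ (0.9239, 0.3827)


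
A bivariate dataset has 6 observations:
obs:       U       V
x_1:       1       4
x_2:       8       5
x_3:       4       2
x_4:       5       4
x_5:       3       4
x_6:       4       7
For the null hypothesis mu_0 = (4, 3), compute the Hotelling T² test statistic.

Step 1 — sample mean vector:
  mean(U) = (1 + 8 + 4 + 5 + 3 + 4) / 6 = 25/6 = 4.1667
  mean(V) = (4 + 5 + 2 + 4 + 4 + 7) / 6 = 26/6 = 4.3333
  x̄ = (4.1667, 4.3333),  deviation x̄ - mu_0 = (4.1667, 4.3333) - (4, 3) = (0.1667, 1.3333).

Step 2 — sample covariance matrix, S[i,j] = (1/(n-1)) · Σ_k (x_{k,i} - mean_i) · (x_{k,j} - mean_j), divisor n-1 = 5:
  S[U,U] = ((-3.1667)·(-3.1667) + (3.8333)·(3.8333) + (-0.1667)·(-0.1667) + (0.8333)·(0.8333) + (-1.1667)·(-1.1667) + (-0.1667)·(-0.1667)) / 5 = 26.8333/5 = 5.3667
  S[U,V] = ((-3.1667)·(-0.3333) + (3.8333)·(0.6667) + (-0.1667)·(-2.3333) + (0.8333)·(-0.3333) + (-1.1667)·(-0.3333) + (-0.1667)·(2.6667)) / 5 = 3.6667/5 = 0.7333
  S[V,V] = ((-0.3333)·(-0.3333) + (0.6667)·(0.6667) + (-2.3333)·(-2.3333) + (-0.3333)·(-0.3333) + (-0.3333)·(-0.3333) + (2.6667)·(2.6667)) / 5 = 13.3333/5 = 2.6667
  S = [[5.3667, 0.7333],
 [0.7333, 2.6667]].

Step 3 — invert S. det(S) = 5.3667·2.6667 - (0.7333)² = 13.7733.
  S^{-1} = (1/det) · [[d, -b], [-b, a]] = [[0.1936, -0.0532],
 [-0.0532, 0.3896]].

Step 4 — quadratic form (x̄ - mu_0)^T · S^{-1} · (x̄ - mu_0):
  S^{-1} · (x̄ - mu_0) = (-0.0387, 0.5106),
  (x̄ - mu_0)^T · [...] = (0.1667)·(-0.0387) + (1.3333)·(0.5106) = 0.6744.

Step 5 — scale by n: T² = 6 · 0.6744 = 4.0465.

T² ≈ 4.0465


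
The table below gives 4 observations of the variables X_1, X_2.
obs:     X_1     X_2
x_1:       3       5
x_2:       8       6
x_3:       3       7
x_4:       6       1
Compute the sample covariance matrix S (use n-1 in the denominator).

Step 1 — column means:
  mean(X_1) = (3 + 8 + 3 + 6) / 4 = 20/4 = 5
  mean(X_2) = (5 + 6 + 7 + 1) / 4 = 19/4 = 4.75

Step 2 — sample covariance S[i,j] = (1/(n-1)) · Σ_k (x_{k,i} - mean_i) · (x_{k,j} - mean_j), with n-1 = 3.
  S[X_1,X_1] = ((-2)·(-2) + (3)·(3) + (-2)·(-2) + (1)·(1)) / 3 = 18/3 = 6
  S[X_1,X_2] = ((-2)·(0.25) + (3)·(1.25) + (-2)·(2.25) + (1)·(-3.75)) / 3 = -5/3 = -1.6667
  S[X_2,X_2] = ((0.25)·(0.25) + (1.25)·(1.25) + (2.25)·(2.25) + (-3.75)·(-3.75)) / 3 = 20.75/3 = 6.9167

S is symmetric (S[j,i] = S[i,j]). Assembling:

S = [[6, -1.6667],
 [-1.6667, 6.9167]]


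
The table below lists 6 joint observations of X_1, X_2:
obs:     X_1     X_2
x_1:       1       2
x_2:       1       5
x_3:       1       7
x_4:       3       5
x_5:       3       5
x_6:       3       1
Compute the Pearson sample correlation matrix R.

Step 1 — column means:
  mean(X_1) = (1 + 1 + 1 + 3 + 3 + 3) / 6 = 12/6 = 2
  mean(X_2) = (2 + 5 + 7 + 5 + 5 + 1) / 6 = 25/6 = 4.1667

Step 2 — sample variances and covariances s[i,j] = (1/(n-1)) · Σ_k (x_{k,i} - mean_i) · (x_{k,j} - mean_j), with n-1 = 5:
  s[X_1,X_1] = ((-1)·(-1) + (-1)·(-1) + (-1)·(-1) + (1)·(1) + (1)·(1) + (1)·(1)) / 5 = 6/5 = 1.2
  s[X_1,X_2] = ((-1)·(-2.1667) + (-1)·(0.8333) + (-1)·(2.8333) + (1)·(0.8333) + (1)·(0.8333) + (1)·(-3.1667)) / 5 = -3/5 = -0.6
  s[X_2,X_2] = ((-2.1667)·(-2.1667) + (0.8333)·(0.8333) + (2.8333)·(2.8333) + (0.8333)·(0.8333) + (0.8333)·(0.8333) + (-3.1667)·(-3.1667)) / 5 = 24.8333/5 = 4.9667
  Sample standard deviations s_i = √(s[i,i]):
  s(X_1) = √(1.2) = 1.0954
  s(X_2) = √(4.9667) = 2.2286

Step 3 — r_{ij} = s_{ij} / (s_i · s_j):
  r[X_1,X_1] = 1 (diagonal).
  r[X_1,X_2] = -0.6 / (1.0954 · 2.2286) = -0.6 / 2.4413 = -0.2458
  r[X_2,X_2] = 1 (diagonal).

R is symmetric with unit diagonal. Assembling:

R = [[1, -0.2458],
 [-0.2458, 1]]


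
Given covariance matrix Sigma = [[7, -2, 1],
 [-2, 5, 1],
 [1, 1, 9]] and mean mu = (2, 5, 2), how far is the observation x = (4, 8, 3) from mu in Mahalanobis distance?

Step 1 — centre the observation: (x - mu) = (2, 3, 1).

Step 2 — invert Sigma (cofactor / det for 3×3, or solve directly):
  Sigma^{-1} = [[0.1673, 0.0722, -0.0266],
 [0.0722, 0.2357, -0.0342],
 [-0.0266, -0.0342, 0.1179]].

Step 3 — form the quadratic (x - mu)^T · Sigma^{-1} · (x - mu):
  Sigma^{-1} · (x - mu) = (0.5247, 0.8175, -0.038).
  (x - mu)^T · [Sigma^{-1} · (x - mu)] = (2)·(0.5247) + (3)·(0.8175) + (1)·(-0.038) = 3.4639.

Step 4 — take square root: d = √(3.4639) ≈ 1.8611.

d(x, mu) = √(3.4639) ≈ 1.8611


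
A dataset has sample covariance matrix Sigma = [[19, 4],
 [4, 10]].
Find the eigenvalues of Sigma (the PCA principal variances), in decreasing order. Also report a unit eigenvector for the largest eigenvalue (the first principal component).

Step 1 — characteristic polynomial of 2×2 Sigma:
  det(Sigma - λI) = λ² - trace · λ + det = 0.
  trace = 19 + 10 = 29, det = 19·10 - (4)² = 174.
Step 2 — discriminant:
  Δ = trace² - 4·det = 841 - 696 = 145.
Step 3 — eigenvalues:
  λ = (trace ± √Δ)/2 = (29 ± 12.0416)/2,
  λ_1 = 20.5208,  λ_2 = 8.4792.

Step 4 — unit eigenvector for λ_1: solve (Sigma - λ_1 I)v = 0. First row:
  (19 - 20.5208)·v_x + (4)·v_y = 0, i.e. (-1.5208)·v_x + (4)·v_y = 0,
  so v ∝ (b, λ_1 - a) = (4, 1.5208) = u.
  ||u|| = √((4)² + (1.5208)²) = √(18.3128) ≈ 4.2793,
  v_1 = u/||u|| ≈ (0.9347, 0.3554) (||v_1|| = 1).

λ_1 = 20.5208,  λ_2 = 8.4792;  v_1 ≈ (0.9347, 0.3554)


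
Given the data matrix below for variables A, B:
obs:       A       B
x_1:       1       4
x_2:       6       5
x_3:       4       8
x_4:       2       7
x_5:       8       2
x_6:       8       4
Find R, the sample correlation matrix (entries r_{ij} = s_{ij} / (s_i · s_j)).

Step 1 — column means:
  mean(A) = (1 + 6 + 4 + 2 + 8 + 8) / 6 = 29/6 = 4.8333
  mean(B) = (4 + 5 + 8 + 7 + 2 + 4) / 6 = 30/6 = 5

Step 2 — sample variances and covariances s[i,j] = (1/(n-1)) · Σ_k (x_{k,i} - mean_i) · (x_{k,j} - mean_j), with n-1 = 5:
  s[A,A] = ((-3.8333)·(-3.8333) + (1.1667)·(1.1667) + (-0.8333)·(-0.8333) + (-2.8333)·(-2.8333) + (3.1667)·(3.1667) + (3.1667)·(3.1667)) / 5 = 44.8333/5 = 8.9667
  s[A,B] = ((-3.8333)·(-1) + (1.1667)·(0) + (-0.8333)·(3) + (-2.8333)·(2) + (3.1667)·(-3) + (3.1667)·(-1)) / 5 = -17/5 = -3.4
  s[B,B] = ((-1)·(-1) + (0)·(0) + (3)·(3) + (2)·(2) + (-3)·(-3) + (-1)·(-1)) / 5 = 24/5 = 4.8
  Sample standard deviations s_i = √(s[i,i]):
  s(A) = √(8.9667) = 2.9944
  s(B) = √(4.8) = 2.1909

Step 3 — r_{ij} = s_{ij} / (s_i · s_j):
  r[A,A] = 1 (diagonal).
  r[A,B] = -3.4 / (2.9944 · 2.1909) = -3.4 / 6.5605 = -0.5183
  r[B,B] = 1 (diagonal).

R is symmetric with unit diagonal. Assembling:

R = [[1, -0.5183],
 [-0.5183, 1]]


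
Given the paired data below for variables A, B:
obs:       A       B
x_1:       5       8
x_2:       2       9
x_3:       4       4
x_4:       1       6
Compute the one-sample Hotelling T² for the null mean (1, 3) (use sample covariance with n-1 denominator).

Step 1 — sample mean vector:
  mean(A) = (5 + 2 + 4 + 1) / 4 = 12/4 = 3
  mean(B) = (8 + 9 + 4 + 6) / 4 = 27/4 = 6.75
  x̄ = (3, 6.75),  deviation x̄ - mu_0 = (3, 6.75) - (1, 3) = (2, 3.75).

Step 2 — sample covariance matrix, S[i,j] = (1/(n-1)) · Σ_k (x_{k,i} - mean_i) · (x_{k,j} - mean_j), divisor n-1 = 3:
  S[A,A] = ((2)·(2) + (-1)·(-1) + (1)·(1) + (-2)·(-2)) / 3 = 10/3 = 3.3333
  S[A,B] = ((2)·(1.25) + (-1)·(2.25) + (1)·(-2.75) + (-2)·(-0.75)) / 3 = -1/3 = -0.3333
  S[B,B] = ((1.25)·(1.25) + (2.25)·(2.25) + (-2.75)·(-2.75) + (-0.75)·(-0.75)) / 3 = 14.75/3 = 4.9167
  S = [[3.3333, -0.3333],
 [-0.3333, 4.9167]].

Step 3 — invert S. det(S) = 3.3333·4.9167 - (-0.3333)² = 16.2778.
  S^{-1} = (1/det) · [[d, -b], [-b, a]] = [[0.302, 0.0205],
 [0.0205, 0.2048]].

Step 4 — quadratic form (x̄ - mu_0)^T · S^{-1} · (x̄ - mu_0):
  S^{-1} · (x̄ - mu_0) = (0.6809, 0.8089),
  (x̄ - mu_0)^T · [...] = (2)·(0.6809) + (3.75)·(0.8089) = 4.3951.

Step 5 — scale by n: T² = 4 · 4.3951 = 17.5802.

T² ≈ 17.5802


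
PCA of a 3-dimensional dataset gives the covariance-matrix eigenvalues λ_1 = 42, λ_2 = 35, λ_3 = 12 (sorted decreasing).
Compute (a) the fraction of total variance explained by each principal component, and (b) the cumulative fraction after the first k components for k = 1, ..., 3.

Step 1 — total variance = trace(Sigma) = Σ λ_i = 42 + 35 + 12 = 89.

Step 2 — fraction explained by component i = λ_i / Σ λ:
  PC1: 42/89 = 0.4719
  PC2: 35/89 = 0.3933
  PC3: 12/89 = 0.1348

Step 3 — cumulative fraction after k components = (λ_1 + ... + λ_k) / Σ λ:
  k = 1: 42/89 = 0.4719
  k = 2: (42 + 35)/89 = 77/89 = 0.8652
  k = 3: (42 + 35 + 12)/89 = 89/89 = 1

Summary (fraction, with percent):

explained: PC1 0.4719 (47.19%), PC2 0.3933 (39.33%), PC3 0.1348 (13.48%);  cumulative: 0.4719, 0.8652, 1


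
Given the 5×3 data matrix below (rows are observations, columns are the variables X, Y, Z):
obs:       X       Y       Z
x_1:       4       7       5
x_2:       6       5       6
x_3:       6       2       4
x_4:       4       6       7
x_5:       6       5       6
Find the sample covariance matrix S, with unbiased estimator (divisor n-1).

Step 1 — column means:
  mean(X) = (4 + 6 + 6 + 4 + 6) / 5 = 26/5 = 5.2
  mean(Y) = (7 + 5 + 2 + 6 + 5) / 5 = 25/5 = 5
  mean(Z) = (5 + 6 + 4 + 7 + 6) / 5 = 28/5 = 5.6

Step 2 — sample covariance S[i,j] = (1/(n-1)) · Σ_k (x_{k,i} - mean_i) · (x_{k,j} - mean_j), with n-1 = 4.
  S[X,X] = ((-1.2)·(-1.2) + (0.8)·(0.8) + (0.8)·(0.8) + (-1.2)·(-1.2) + (0.8)·(0.8)) / 4 = 4.8/4 = 1.2
  S[X,Y] = ((-1.2)·(2) + (0.8)·(0) + (0.8)·(-3) + (-1.2)·(1) + (0.8)·(0)) / 4 = -6/4 = -1.5
  S[X,Z] = ((-1.2)·(-0.6) + (0.8)·(0.4) + (0.8)·(-1.6) + (-1.2)·(1.4) + (0.8)·(0.4)) / 4 = -1.6/4 = -0.4
  S[Y,Y] = ((2)·(2) + (0)·(0) + (-3)·(-3) + (1)·(1) + (0)·(0)) / 4 = 14/4 = 3.5
  S[Y,Z] = ((2)·(-0.6) + (0)·(0.4) + (-3)·(-1.6) + (1)·(1.4) + (0)·(0.4)) / 4 = 5/4 = 1.25
  S[Z,Z] = ((-0.6)·(-0.6) + (0.4)·(0.4) + (-1.6)·(-1.6) + (1.4)·(1.4) + (0.4)·(0.4)) / 4 = 5.2/4 = 1.3

S is symmetric (S[j,i] = S[i,j]). Assembling:

S = [[1.2, -1.5, -0.4],
 [-1.5, 3.5, 1.25],
 [-0.4, 1.25, 1.3]]


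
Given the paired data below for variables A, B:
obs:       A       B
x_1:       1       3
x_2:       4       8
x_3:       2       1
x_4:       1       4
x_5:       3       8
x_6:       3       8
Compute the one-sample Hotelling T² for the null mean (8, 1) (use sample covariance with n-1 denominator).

Step 1 — sample mean vector:
  mean(A) = (1 + 4 + 2 + 1 + 3 + 3) / 6 = 14/6 = 2.3333
  mean(B) = (3 + 8 + 1 + 4 + 8 + 8) / 6 = 32/6 = 5.3333
  x̄ = (2.3333, 5.3333),  deviation x̄ - mu_0 = (2.3333, 5.3333) - (8, 1) = (-5.6667, 4.3333).

Step 2 — sample covariance matrix, S[i,j] = (1/(n-1)) · Σ_k (x_{k,i} - mean_i) · (x_{k,j} - mean_j), divisor n-1 = 5:
  S[A,A] = ((-1.3333)·(-1.3333) + (1.6667)·(1.6667) + (-0.3333)·(-0.3333) + (-1.3333)·(-1.3333) + (0.6667)·(0.6667) + (0.6667)·(0.6667)) / 5 = 7.3333/5 = 1.4667
  S[A,B] = ((-1.3333)·(-2.3333) + (1.6667)·(2.6667) + (-0.3333)·(-4.3333) + (-1.3333)·(-1.3333) + (0.6667)·(2.6667) + (0.6667)·(2.6667)) / 5 = 14.3333/5 = 2.8667
  S[B,B] = ((-2.3333)·(-2.3333) + (2.6667)·(2.6667) + (-4.3333)·(-4.3333) + (-1.3333)·(-1.3333) + (2.6667)·(2.6667) + (2.6667)·(2.6667)) / 5 = 47.3333/5 = 9.4667
  S = [[1.4667, 2.8667],
 [2.8667, 9.4667]].

Step 3 — invert S. det(S) = 1.4667·9.4667 - (2.8667)² = 5.6667.
  S^{-1} = (1/det) · [[d, -b], [-b, a]] = [[1.6706, -0.5059],
 [-0.5059, 0.2588]].

Step 4 — quadratic form (x̄ - mu_0)^T · S^{-1} · (x̄ - mu_0):
  S^{-1} · (x̄ - mu_0) = (-11.6588, 3.9882),
  (x̄ - mu_0)^T · [...] = (-5.6667)·(-11.6588) + (4.3333)·(3.9882) = 83.349.

Step 5 — scale by n: T² = 6 · 83.349 = 500.0941.

T² ≈ 500.0941


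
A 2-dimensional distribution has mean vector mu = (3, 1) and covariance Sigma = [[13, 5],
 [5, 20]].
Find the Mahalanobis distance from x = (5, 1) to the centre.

Step 1 — centre the observation: (x - mu) = (2, 0).

Step 2 — invert Sigma. det(Sigma) = 13·20 - (5)² = 235.
  Sigma^{-1} = (1/det) · [[d, -b], [-b, a]] = [[0.0851, -0.0213],
 [-0.0213, 0.0553]].

Step 3 — form the quadratic (x - mu)^T · Sigma^{-1} · (x - mu):
  Sigma^{-1} · (x - mu) = (0.1702, -0.0426).
  (x - mu)^T · [Sigma^{-1} · (x - mu)] = (2)·(0.1702) + (0)·(-0.0426) = 0.3404.

Step 4 — take square root: d = √(0.3404) ≈ 0.5835.

d(x, mu) = √(0.3404) ≈ 0.5835


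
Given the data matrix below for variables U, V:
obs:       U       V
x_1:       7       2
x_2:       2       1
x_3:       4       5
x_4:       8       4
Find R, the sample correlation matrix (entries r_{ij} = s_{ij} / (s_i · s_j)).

Step 1 — column means:
  mean(U) = (7 + 2 + 4 + 8) / 4 = 21/4 = 5.25
  mean(V) = (2 + 1 + 5 + 4) / 4 = 12/4 = 3

Step 2 — sample variances and covariances s[i,j] = (1/(n-1)) · Σ_k (x_{k,i} - mean_i) · (x_{k,j} - mean_j), with n-1 = 3:
  s[U,U] = ((1.75)·(1.75) + (-3.25)·(-3.25) + (-1.25)·(-1.25) + (2.75)·(2.75)) / 3 = 22.75/3 = 7.5833
  s[U,V] = ((1.75)·(-1) + (-3.25)·(-2) + (-1.25)·(2) + (2.75)·(1)) / 3 = 5/3 = 1.6667
  s[V,V] = ((-1)·(-1) + (-2)·(-2) + (2)·(2) + (1)·(1)) / 3 = 10/3 = 3.3333
  Sample standard deviations s_i = √(s[i,i]):
  s(U) = √(7.5833) = 2.7538
  s(V) = √(3.3333) = 1.8257

Step 3 — r_{ij} = s_{ij} / (s_i · s_j):
  r[U,U] = 1 (diagonal).
  r[U,V] = 1.6667 / (2.7538 · 1.8257) = 1.6667 / 5.0277 = 0.3315
  r[V,V] = 1 (diagonal).

R is symmetric with unit diagonal. Assembling:

R = [[1, 0.3315],
 [0.3315, 1]]


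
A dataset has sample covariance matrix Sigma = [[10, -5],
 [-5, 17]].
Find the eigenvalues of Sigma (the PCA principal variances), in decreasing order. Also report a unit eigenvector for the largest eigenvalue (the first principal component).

Step 1 — characteristic polynomial of 2×2 Sigma:
  det(Sigma - λI) = λ² - trace · λ + det = 0.
  trace = 10 + 17 = 27, det = 10·17 - (-5)² = 145.
Step 2 — discriminant:
  Δ = trace² - 4·det = 729 - 580 = 149.
Step 3 — eigenvalues:
  λ = (trace ± √Δ)/2 = (27 ± 12.2066)/2,
  λ_1 = 19.6033,  λ_2 = 7.3967.

Step 4 — unit eigenvector for λ_1: solve (Sigma - λ_1 I)v = 0. First row:
  (10 - 19.6033)·v_x + (-5)·v_y = 0, i.e. (-9.6033)·v_x + (-5)·v_y = 0,
  so v ∝ (b, λ_1 - a) = (-5, 9.6033); multiply by -1 so the first entry is positive: u = (5, -9.6033).
  ||u|| = √((5)² + (-9.6033)²) = √(117.2229) ≈ 10.827,
  v_1 = u/||u|| ≈ (0.4618, -0.887) (||v_1|| = 1).

λ_1 = 19.6033,  λ_2 = 7.3967;  v_1 ≈ (0.4618, -0.887)


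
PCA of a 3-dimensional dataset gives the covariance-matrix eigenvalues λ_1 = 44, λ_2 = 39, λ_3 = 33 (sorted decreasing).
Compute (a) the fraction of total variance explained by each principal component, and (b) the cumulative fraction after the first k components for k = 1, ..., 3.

Step 1 — total variance = trace(Sigma) = Σ λ_i = 44 + 39 + 33 = 116.

Step 2 — fraction explained by component i = λ_i / Σ λ:
  PC1: 44/116 = 0.3793
  PC2: 39/116 = 0.3362
  PC3: 33/116 = 0.2845

Step 3 — cumulative fraction after k components = (λ_1 + ... + λ_k) / Σ λ:
  k = 1: 44/116 = 0.3793
  k = 2: (44 + 39)/116 = 83/116 = 0.7155
  k = 3: (44 + 39 + 33)/116 = 116/116 = 1

Summary (fraction, with percent):

explained: PC1 0.3793 (37.93%), PC2 0.3362 (33.62%), PC3 0.2845 (28.45%);  cumulative: 0.3793, 0.7155, 1


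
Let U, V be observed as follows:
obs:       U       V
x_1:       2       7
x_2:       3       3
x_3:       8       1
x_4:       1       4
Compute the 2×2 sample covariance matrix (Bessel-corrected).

Step 1 — column means:
  mean(U) = (2 + 3 + 8 + 1) / 4 = 14/4 = 3.5
  mean(V) = (7 + 3 + 1 + 4) / 4 = 15/4 = 3.75

Step 2 — sample covariance S[i,j] = (1/(n-1)) · Σ_k (x_{k,i} - mean_i) · (x_{k,j} - mean_j), with n-1 = 3.
  S[U,U] = ((-1.5)·(-1.5) + (-0.5)·(-0.5) + (4.5)·(4.5) + (-2.5)·(-2.5)) / 3 = 29/3 = 9.6667
  S[U,V] = ((-1.5)·(3.25) + (-0.5)·(-0.75) + (4.5)·(-2.75) + (-2.5)·(0.25)) / 3 = -17.5/3 = -5.8333
  S[V,V] = ((3.25)·(3.25) + (-0.75)·(-0.75) + (-2.75)·(-2.75) + (0.25)·(0.25)) / 3 = 18.75/3 = 6.25

S is symmetric (S[j,i] = S[i,j]). Assembling:

S = [[9.6667, -5.8333],
 [-5.8333, 6.25]]


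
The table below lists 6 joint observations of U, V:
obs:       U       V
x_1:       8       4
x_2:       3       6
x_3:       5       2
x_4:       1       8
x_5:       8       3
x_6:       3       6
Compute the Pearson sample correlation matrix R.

Step 1 — column means:
  mean(U) = (8 + 3 + 5 + 1 + 8 + 3) / 6 = 28/6 = 4.6667
  mean(V) = (4 + 6 + 2 + 8 + 3 + 6) / 6 = 29/6 = 4.8333

Step 2 — sample variances and covariances s[i,j] = (1/(n-1)) · Σ_k (x_{k,i} - mean_i) · (x_{k,j} - mean_j), with n-1 = 5:
  s[U,U] = ((3.3333)·(3.3333) + (-1.6667)·(-1.6667) + (0.3333)·(0.3333) + (-3.6667)·(-3.6667) + (3.3333)·(3.3333) + (-1.6667)·(-1.6667)) / 5 = 41.3333/5 = 8.2667
  s[U,V] = ((3.3333)·(-0.8333) + (-1.6667)·(1.1667) + (0.3333)·(-2.8333) + (-3.6667)·(3.1667) + (3.3333)·(-1.8333) + (-1.6667)·(1.1667)) / 5 = -25.3333/5 = -5.0667
  s[V,V] = ((-0.8333)·(-0.8333) + (1.1667)·(1.1667) + (-2.8333)·(-2.8333) + (3.1667)·(3.1667) + (-1.8333)·(-1.8333) + (1.1667)·(1.1667)) / 5 = 24.8333/5 = 4.9667
  Sample standard deviations s_i = √(s[i,i]):
  s(U) = √(8.2667) = 2.8752
  s(V) = √(4.9667) = 2.2286

Step 3 — r_{ij} = s_{ij} / (s_i · s_j):
  r[U,U] = 1 (diagonal).
  r[U,V] = -5.0667 / (2.8752 · 2.2286) = -5.0667 / 6.4076 = -0.7907
  r[V,V] = 1 (diagonal).

R is symmetric with unit diagonal. Assembling:

R = [[1, -0.7907],
 [-0.7907, 1]]


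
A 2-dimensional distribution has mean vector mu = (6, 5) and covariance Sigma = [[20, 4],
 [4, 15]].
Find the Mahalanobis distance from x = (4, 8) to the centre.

Step 1 — centre the observation: (x - mu) = (-2, 3).

Step 2 — invert Sigma. det(Sigma) = 20·15 - (4)² = 284.
  Sigma^{-1} = (1/det) · [[d, -b], [-b, a]] = [[0.0528, -0.0141],
 [-0.0141, 0.0704]].

Step 3 — form the quadratic (x - mu)^T · Sigma^{-1} · (x - mu):
  Sigma^{-1} · (x - mu) = (-0.1479, 0.2394).
  (x - mu)^T · [Sigma^{-1} · (x - mu)] = (-2)·(-0.1479) + (3)·(0.2394) = 1.0141.

Step 4 — take square root: d = √(1.0141) ≈ 1.007.

d(x, mu) = √(1.0141) ≈ 1.007


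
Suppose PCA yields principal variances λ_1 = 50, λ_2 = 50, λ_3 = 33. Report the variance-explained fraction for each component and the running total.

Step 1 — total variance = trace(Sigma) = Σ λ_i = 50 + 50 + 33 = 133.

Step 2 — fraction explained by component i = λ_i / Σ λ:
  PC1: 50/133 = 0.3759
  PC2: 50/133 = 0.3759
  PC3: 33/133 = 0.2481

Step 3 — cumulative fraction after k components = (λ_1 + ... + λ_k) / Σ λ:
  k = 1: 50/133 = 0.3759
  k = 2: (50 + 50)/133 = 100/133 = 0.7519
  k = 3: (50 + 50 + 33)/133 = 133/133 = 1

Summary (fraction, with percent):

explained: PC1 0.3759 (37.59%), PC2 0.3759 (37.59%), PC3 0.2481 (24.81%);  cumulative: 0.3759, 0.7519, 1


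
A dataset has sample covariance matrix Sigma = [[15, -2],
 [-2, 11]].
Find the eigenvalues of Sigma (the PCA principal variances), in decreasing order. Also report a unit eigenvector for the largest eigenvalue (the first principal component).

Step 1 — characteristic polynomial of 2×2 Sigma:
  det(Sigma - λI) = λ² - trace · λ + det = 0.
  trace = 15 + 11 = 26, det = 15·11 - (-2)² = 161.
Step 2 — discriminant:
  Δ = trace² - 4·det = 676 - 644 = 32.
Step 3 — eigenvalues:
  λ = (trace ± √Δ)/2 = (26 ± 5.6569)/2,
  λ_1 = 15.8284,  λ_2 = 10.1716.

Step 4 — unit eigenvector for λ_1: solve (Sigma - λ_1 I)v = 0. First row:
  (15 - 15.8284)·v_x + (-2)·v_y = 0, i.e. (-0.8284)·v_x + (-2)·v_y = 0,
  so v ∝ (b, λ_1 - a) = (-2, 0.8284); multiply by -1 so the first entry is positive: u = (2, -0.8284).
  ||u|| = √((2)² + (-0.8284)²) = √(4.6863) ≈ 2.1648,
  v_1 = u/||u|| ≈ (0.9239, -0.3827) (||v_1|| = 1).

λ_1 = 15.8284,  λ_2 = 10.1716;  v_1 ≈ (0.9239, -0.3827)


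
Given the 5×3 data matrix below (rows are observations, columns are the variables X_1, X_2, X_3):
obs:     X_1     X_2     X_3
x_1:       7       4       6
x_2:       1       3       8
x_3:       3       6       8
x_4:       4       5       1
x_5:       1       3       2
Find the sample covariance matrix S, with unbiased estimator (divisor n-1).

Step 1 — column means:
  mean(X_1) = (7 + 1 + 3 + 4 + 1) / 5 = 16/5 = 3.2
  mean(X_2) = (4 + 3 + 6 + 5 + 3) / 5 = 21/5 = 4.2
  mean(X_3) = (6 + 8 + 8 + 1 + 2) / 5 = 25/5 = 5

Step 2 — sample covariance S[i,j] = (1/(n-1)) · Σ_k (x_{k,i} - mean_i) · (x_{k,j} - mean_j), with n-1 = 4.
  S[X_1,X_1] = ((3.8)·(3.8) + (-2.2)·(-2.2) + (-0.2)·(-0.2) + (0.8)·(0.8) + (-2.2)·(-2.2)) / 4 = 24.8/4 = 6.2
  S[X_1,X_2] = ((3.8)·(-0.2) + (-2.2)·(-1.2) + (-0.2)·(1.8) + (0.8)·(0.8) + (-2.2)·(-1.2)) / 4 = 4.8/4 = 1.2
  S[X_1,X_3] = ((3.8)·(1) + (-2.2)·(3) + (-0.2)·(3) + (0.8)·(-4) + (-2.2)·(-3)) / 4 = 0/4 = 0
  S[X_2,X_2] = ((-0.2)·(-0.2) + (-1.2)·(-1.2) + (1.8)·(1.8) + (0.8)·(0.8) + (-1.2)·(-1.2)) / 4 = 6.8/4 = 1.7
  S[X_2,X_3] = ((-0.2)·(1) + (-1.2)·(3) + (1.8)·(3) + (0.8)·(-4) + (-1.2)·(-3)) / 4 = 2/4 = 0.5
  S[X_3,X_3] = ((1)·(1) + (3)·(3) + (3)·(3) + (-4)·(-4) + (-3)·(-3)) / 4 = 44/4 = 11

S is symmetric (S[j,i] = S[i,j]). Assembling:

S = [[6.2, 1.2, 0],
 [1.2, 1.7, 0.5],
 [0, 0.5, 11]]


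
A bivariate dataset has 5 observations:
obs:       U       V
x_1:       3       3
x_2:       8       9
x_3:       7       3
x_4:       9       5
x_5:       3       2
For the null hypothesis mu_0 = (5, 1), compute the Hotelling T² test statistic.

Step 1 — sample mean vector:
  mean(U) = (3 + 8 + 7 + 9 + 3) / 5 = 30/5 = 6
  mean(V) = (3 + 9 + 3 + 5 + 2) / 5 = 22/5 = 4.4
  x̄ = (6, 4.4),  deviation x̄ - mu_0 = (6, 4.4) - (5, 1) = (1, 3.4).

Step 2 — sample covariance matrix, S[i,j] = (1/(n-1)) · Σ_k (x_{k,i} - mean_i) · (x_{k,j} - mean_j), divisor n-1 = 4:
  S[U,U] = ((-3)·(-3) + (2)·(2) + (1)·(1) + (3)·(3) + (-3)·(-3)) / 4 = 32/4 = 8
  S[U,V] = ((-3)·(-1.4) + (2)·(4.6) + (1)·(-1.4) + (3)·(0.6) + (-3)·(-2.4)) / 4 = 21/4 = 5.25
  S[V,V] = ((-1.4)·(-1.4) + (4.6)·(4.6) + (-1.4)·(-1.4) + (0.6)·(0.6) + (-2.4)·(-2.4)) / 4 = 31.2/4 = 7.8
  S = [[8, 5.25],
 [5.25, 7.8]].

Step 3 — invert S. det(S) = 8·7.8 - (5.25)² = 34.8375.
  S^{-1} = (1/det) · [[d, -b], [-b, a]] = [[0.2239, -0.1507],
 [-0.1507, 0.2296]].

Step 4 — quadratic form (x̄ - mu_0)^T · S^{-1} · (x̄ - mu_0):
  S^{-1} · (x̄ - mu_0) = (-0.2885, 0.6301),
  (x̄ - mu_0)^T · [...] = (1)·(-0.2885) + (3.4)·(0.6301) = 1.8537.

Step 5 — scale by n: T² = 5 · 1.8537 = 9.2687.

T² ≈ 9.2687


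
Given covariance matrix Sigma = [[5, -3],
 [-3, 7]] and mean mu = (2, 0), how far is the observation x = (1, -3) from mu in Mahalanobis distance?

Step 1 — centre the observation: (x - mu) = (-1, -3).

Step 2 — invert Sigma. det(Sigma) = 5·7 - (-3)² = 26.
  Sigma^{-1} = (1/det) · [[d, -b], [-b, a]] = [[0.2692, 0.1154],
 [0.1154, 0.1923]].

Step 3 — form the quadratic (x - mu)^T · Sigma^{-1} · (x - mu):
  Sigma^{-1} · (x - mu) = (-0.6154, -0.6923).
  (x - mu)^T · [Sigma^{-1} · (x - mu)] = (-1)·(-0.6154) + (-3)·(-0.6923) = 2.6923.

Step 4 — take square root: d = √(2.6923) ≈ 1.6408.

d(x, mu) = √(2.6923) ≈ 1.6408


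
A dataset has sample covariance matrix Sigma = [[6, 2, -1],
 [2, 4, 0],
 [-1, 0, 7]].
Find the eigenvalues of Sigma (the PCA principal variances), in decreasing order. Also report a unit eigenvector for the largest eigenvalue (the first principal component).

Step 1 — characteristic polynomial p(λ) = det(λI - Sigma) = λ³ - tr·λ² + c_1·λ - det, where tr = trace, c_1 = sum of the principal 2×2 minors, det = det(Sigma):
  tr = 6 + 4 + 7 = 17,
  c_1 = (6·4 - (2)²) + (6·7 - (-1)²) + (4·7 - (0)²) = 20 + 41 + 28 = 89,
  det = 6·(4·7 - (0)²) - (2)·((2)·7 - (0)·(-1)) + (-1)·((2)·(0) - 4·(-1)) = 6·(28) - (2)·(14) + (-1)·(4) = 136.
  So p(λ) = λ³ - 17λ² + 89λ - 136.
Step 2 — look for an integer root (rational root theorem: any rational root is an integer divisor of 136). Testing λ = 8:
  p(8) = 512 - 1088 + 712 - 136 = 0  ✓
  Dividing out (λ - 8): p(λ) = (λ - 8)(λ² - 9λ + 17).
Step 3 — remaining eigenvalues from the quadratic λ² - 9λ + 17 = 0:
  Δ = 9² - 4·17 = 81 - 68 = 13,  λ = (9 ± √13)/2 = (9 ± 3.6056)/2 ≈ 6.3028 or 2.6972.
  Sorted: λ_1 = 8,  λ_2 = 6.3028,  λ_3 = 2.6972  (check: sum = 17 = tr ✓).

Step 4 — unit eigenvector for λ_1 = 8: v spans the null space of (Sigma - λ_1 I), whose rows are
  r_1 = (-2, 2, -1),  r_2 = (2, -4, 0),  r_3 = (-1, 0, -1).
  v is orthogonal to every row, so take v ∝ r_1 × r_2 = ((2)·(0) - (-1)·(-4), (-1)·(2) - (-2)·(0), (-2)·(-4) - (2)·(2)) = (-4, -2, 4).
  Rescale (divide by 2; multiply by -1 so the first nonzero entry is positive): u = (2, 1, -2).
  ||u|| = √((2)² + (1)² + (-2)²) = √(9) = 3,  v_1 = u/||u|| ≈ (0.6667, 0.3333, -0.6667) (||v_1|| = 1).

λ_1 = 8,  λ_2 = 6.3028,  λ_3 = 2.6972;  v_1 ≈ (0.6667, 0.3333, -0.6667)


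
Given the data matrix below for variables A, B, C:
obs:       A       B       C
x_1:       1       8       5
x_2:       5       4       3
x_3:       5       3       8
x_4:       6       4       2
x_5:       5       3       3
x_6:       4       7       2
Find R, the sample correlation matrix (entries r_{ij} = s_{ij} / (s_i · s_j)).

Step 1 — column means:
  mean(A) = (1 + 5 + 5 + 6 + 5 + 4) / 6 = 26/6 = 4.3333
  mean(B) = (8 + 4 + 3 + 4 + 3 + 7) / 6 = 29/6 = 4.8333
  mean(C) = (5 + 3 + 8 + 2 + 3 + 2) / 6 = 23/6 = 3.8333

Step 2 — sample variances and covariances s[i,j] = (1/(n-1)) · Σ_k (x_{k,i} - mean_i) · (x_{k,j} - mean_j), with n-1 = 5:
  s[A,A] = ((-3.3333)·(-3.3333) + (0.6667)·(0.6667) + (0.6667)·(0.6667) + (1.6667)·(1.6667) + (0.6667)·(0.6667) + (-0.3333)·(-0.3333)) / 5 = 15.3333/5 = 3.0667
  s[A,B] = ((-3.3333)·(3.1667) + (0.6667)·(-0.8333) + (0.6667)·(-1.8333) + (1.6667)·(-0.8333) + (0.6667)·(-1.8333) + (-0.3333)·(2.1667)) / 5 = -15.6667/5 = -3.1333
  s[A,C] = ((-3.3333)·(1.1667) + (0.6667)·(-0.8333) + (0.6667)·(4.1667) + (1.6667)·(-1.8333) + (0.6667)·(-0.8333) + (-0.3333)·(-1.8333)) / 5 = -4.6667/5 = -0.9333
  s[B,B] = ((3.1667)·(3.1667) + (-0.8333)·(-0.8333) + (-1.8333)·(-1.8333) + (-0.8333)·(-0.8333) + (-1.8333)·(-1.8333) + (2.1667)·(2.1667)) / 5 = 22.8333/5 = 4.5667
  s[B,C] = ((3.1667)·(1.1667) + (-0.8333)·(-0.8333) + (-1.8333)·(4.1667) + (-0.8333)·(-1.8333) + (-1.8333)·(-0.8333) + (2.1667)·(-1.8333)) / 5 = -4.1667/5 = -0.8333
  s[C,C] = ((1.1667)·(1.1667) + (-0.8333)·(-0.8333) + (4.1667)·(4.1667) + (-1.8333)·(-1.8333) + (-0.8333)·(-0.8333) + (-1.8333)·(-1.8333)) / 5 = 26.8333/5 = 5.3667
  Sample standard deviations s_i = √(s[i,i]):
  s(A) = √(3.0667) = 1.7512
  s(B) = √(4.5667) = 2.137
  s(C) = √(5.3667) = 2.3166

Step 3 — r_{ij} = s_{ij} / (s_i · s_j):
  r[A,A] = 1 (diagonal).
  r[A,B] = -3.1333 / (1.7512 · 2.137) = -3.1333 / 3.7423 = -0.8373
  r[A,C] = -0.9333 / (1.7512 · 2.3166) = -0.9333 / 4.0568 = -0.2301
  r[B,B] = 1 (diagonal).
  r[B,C] = -0.8333 / (2.137 · 2.3166) = -0.8333 / 4.9505 = -0.1683
  r[C,C] = 1 (diagonal).

R is symmetric with unit diagonal. Assembling:

R = [[1, -0.8373, -0.2301],
 [-0.8373, 1, -0.1683],
 [-0.2301, -0.1683, 1]]


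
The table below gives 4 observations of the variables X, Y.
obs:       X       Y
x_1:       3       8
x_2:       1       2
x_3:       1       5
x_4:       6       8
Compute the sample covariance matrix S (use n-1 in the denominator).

Step 1 — column means:
  mean(X) = (3 + 1 + 1 + 6) / 4 = 11/4 = 2.75
  mean(Y) = (8 + 2 + 5 + 8) / 4 = 23/4 = 5.75

Step 2 — sample covariance S[i,j] = (1/(n-1)) · Σ_k (x_{k,i} - mean_i) · (x_{k,j} - mean_j), with n-1 = 3.
  S[X,X] = ((0.25)·(0.25) + (-1.75)·(-1.75) + (-1.75)·(-1.75) + (3.25)·(3.25)) / 3 = 16.75/3 = 5.5833
  S[X,Y] = ((0.25)·(2.25) + (-1.75)·(-3.75) + (-1.75)·(-0.75) + (3.25)·(2.25)) / 3 = 15.75/3 = 5.25
  S[Y,Y] = ((2.25)·(2.25) + (-3.75)·(-3.75) + (-0.75)·(-0.75) + (2.25)·(2.25)) / 3 = 24.75/3 = 8.25

S is symmetric (S[j,i] = S[i,j]). Assembling:

S = [[5.5833, 5.25],
 [5.25, 8.25]]


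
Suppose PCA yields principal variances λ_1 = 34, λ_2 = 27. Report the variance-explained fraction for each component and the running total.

Step 1 — total variance = trace(Sigma) = Σ λ_i = 34 + 27 = 61.

Step 2 — fraction explained by component i = λ_i / Σ λ:
  PC1: 34/61 = 0.5574
  PC2: 27/61 = 0.4426

Step 3 — cumulative fraction after k components = (λ_1 + ... + λ_k) / Σ λ:
  k = 1: 34/61 = 0.5574
  k = 2: (34 + 27)/61 = 61/61 = 1

Summary (fraction, with percent):

explained: PC1 0.5574 (55.74%), PC2 0.4426 (44.26%);  cumulative: 0.5574, 1


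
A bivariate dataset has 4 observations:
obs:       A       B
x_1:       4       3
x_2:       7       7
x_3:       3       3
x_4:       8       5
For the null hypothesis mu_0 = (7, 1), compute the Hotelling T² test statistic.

Step 1 — sample mean vector:
  mean(A) = (4 + 7 + 3 + 8) / 4 = 22/4 = 5.5
  mean(B) = (3 + 7 + 3 + 5) / 4 = 18/4 = 4.5
  x̄ = (5.5, 4.5),  deviation x̄ - mu_0 = (5.5, 4.5) - (7, 1) = (-1.5, 3.5).

Step 2 — sample covariance matrix, S[i,j] = (1/(n-1)) · Σ_k (x_{k,i} - mean_i) · (x_{k,j} - mean_j), divisor n-1 = 3:
  S[A,A] = ((-1.5)·(-1.5) + (1.5)·(1.5) + (-2.5)·(-2.5) + (2.5)·(2.5)) / 3 = 17/3 = 5.6667
  S[A,B] = ((-1.5)·(-1.5) + (1.5)·(2.5) + (-2.5)·(-1.5) + (2.5)·(0.5)) / 3 = 11/3 = 3.6667
  S[B,B] = ((-1.5)·(-1.5) + (2.5)·(2.5) + (-1.5)·(-1.5) + (0.5)·(0.5)) / 3 = 11/3 = 3.6667
  S = [[5.6667, 3.6667],
 [3.6667, 3.6667]].

Step 3 — invert S. det(S) = 5.6667·3.6667 - (3.6667)² = 7.3333.
  S^{-1} = (1/det) · [[d, -b], [-b, a]] = [[0.5, -0.5],
 [-0.5, 0.7727]].

Step 4 — quadratic form (x̄ - mu_0)^T · S^{-1} · (x̄ - mu_0):
  S^{-1} · (x̄ - mu_0) = (-2.5, 3.4545),
  (x̄ - mu_0)^T · [...] = (-1.5)·(-2.5) + (3.5)·(3.4545) = 15.8409.

Step 5 — scale by n: T² = 4 · 15.8409 = 63.3636.

T² ≈ 63.3636


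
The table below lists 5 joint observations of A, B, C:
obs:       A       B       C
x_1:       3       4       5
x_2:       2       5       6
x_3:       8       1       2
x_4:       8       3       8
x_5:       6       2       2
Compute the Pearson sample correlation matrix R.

Step 1 — column means:
  mean(A) = (3 + 2 + 8 + 8 + 6) / 5 = 27/5 = 5.4
  mean(B) = (4 + 5 + 1 + 3 + 2) / 5 = 15/5 = 3
  mean(C) = (5 + 6 + 2 + 8 + 2) / 5 = 23/5 = 4.6

Step 2 — sample variances and covariances s[i,j] = (1/(n-1)) · Σ_k (x_{k,i} - mean_i) · (x_{k,j} - mean_j), with n-1 = 4:
  s[A,A] = ((-2.4)·(-2.4) + (-3.4)·(-3.4) + (2.6)·(2.6) + (2.6)·(2.6) + (0.6)·(0.6)) / 4 = 31.2/4 = 7.8
  s[A,B] = ((-2.4)·(1) + (-3.4)·(2) + (2.6)·(-2) + (2.6)·(0) + (0.6)·(-1)) / 4 = -15/4 = -3.75
  s[A,C] = ((-2.4)·(0.4) + (-3.4)·(1.4) + (2.6)·(-2.6) + (2.6)·(3.4) + (0.6)·(-2.6)) / 4 = -5.2/4 = -1.3
  s[B,B] = ((1)·(1) + (2)·(2) + (-2)·(-2) + (0)·(0) + (-1)·(-1)) / 4 = 10/4 = 2.5
  s[B,C] = ((1)·(0.4) + (2)·(1.4) + (-2)·(-2.6) + (0)·(3.4) + (-1)·(-2.6)) / 4 = 11/4 = 2.75
  s[C,C] = ((0.4)·(0.4) + (1.4)·(1.4) + (-2.6)·(-2.6) + (3.4)·(3.4) + (-2.6)·(-2.6)) / 4 = 27.2/4 = 6.8
  Sample standard deviations s_i = √(s[i,i]):
  s(A) = √(7.8) = 2.7928
  s(B) = √(2.5) = 1.5811
  s(C) = √(6.8) = 2.6077

Step 3 — r_{ij} = s_{ij} / (s_i · s_j):
  r[A,A] = 1 (diagonal).
  r[A,B] = -3.75 / (2.7928 · 1.5811) = -3.75 / 4.4159 = -0.8492
  r[A,C] = -1.3 / (2.7928 · 2.6077) = -1.3 / 7.2829 = -0.1785
  r[B,B] = 1 (diagonal).
  r[B,C] = 2.75 / (1.5811 · 2.6077) = 2.75 / 4.1231 = 0.667
  r[C,C] = 1 (diagonal).

R is symmetric with unit diagonal. Assembling:

R = [[1, -0.8492, -0.1785],
 [-0.8492, 1, 0.667],
 [-0.1785, 0.667, 1]]


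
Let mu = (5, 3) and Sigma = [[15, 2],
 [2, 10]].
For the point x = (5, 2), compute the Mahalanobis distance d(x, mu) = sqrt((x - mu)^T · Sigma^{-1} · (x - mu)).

Step 1 — centre the observation: (x - mu) = (0, -1).

Step 2 — invert Sigma. det(Sigma) = 15·10 - (2)² = 146.
  Sigma^{-1} = (1/det) · [[d, -b], [-b, a]] = [[0.0685, -0.0137],
 [-0.0137, 0.1027]].

Step 3 — form the quadratic (x - mu)^T · Sigma^{-1} · (x - mu):
  Sigma^{-1} · (x - mu) = (0.0137, -0.1027).
  (x - mu)^T · [Sigma^{-1} · (x - mu)] = (0)·(0.0137) + (-1)·(-0.1027) = 0.1027.

Step 4 — take square root: d = √(0.1027) ≈ 0.3205.

d(x, mu) = √(0.1027) ≈ 0.3205


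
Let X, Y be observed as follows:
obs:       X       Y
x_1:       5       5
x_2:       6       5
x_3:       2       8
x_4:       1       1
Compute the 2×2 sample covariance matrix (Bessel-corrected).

Step 1 — column means:
  mean(X) = (5 + 6 + 2 + 1) / 4 = 14/4 = 3.5
  mean(Y) = (5 + 5 + 8 + 1) / 4 = 19/4 = 4.75

Step 2 — sample covariance S[i,j] = (1/(n-1)) · Σ_k (x_{k,i} - mean_i) · (x_{k,j} - mean_j), with n-1 = 3.
  S[X,X] = ((1.5)·(1.5) + (2.5)·(2.5) + (-1.5)·(-1.5) + (-2.5)·(-2.5)) / 3 = 17/3 = 5.6667
  S[X,Y] = ((1.5)·(0.25) + (2.5)·(0.25) + (-1.5)·(3.25) + (-2.5)·(-3.75)) / 3 = 5.5/3 = 1.8333
  S[Y,Y] = ((0.25)·(0.25) + (0.25)·(0.25) + (3.25)·(3.25) + (-3.75)·(-3.75)) / 3 = 24.75/3 = 8.25

S is symmetric (S[j,i] = S[i,j]). Assembling:

S = [[5.6667, 1.8333],
 [1.8333, 8.25]]


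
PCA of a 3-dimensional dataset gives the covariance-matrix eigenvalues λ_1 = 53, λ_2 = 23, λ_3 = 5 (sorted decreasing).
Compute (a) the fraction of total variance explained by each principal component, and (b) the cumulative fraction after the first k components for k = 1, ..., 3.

Step 1 — total variance = trace(Sigma) = Σ λ_i = 53 + 23 + 5 = 81.

Step 2 — fraction explained by component i = λ_i / Σ λ:
  PC1: 53/81 = 0.6543
  PC2: 23/81 = 0.284
  PC3: 5/81 = 0.0617

Step 3 — cumulative fraction after k components = (λ_1 + ... + λ_k) / Σ λ:
  k = 1: 53/81 = 0.6543
  k = 2: (53 + 23)/81 = 76/81 = 0.9383
  k = 3: (53 + 23 + 5)/81 = 81/81 = 1

Summary (fraction, with percent):

explained: PC1 0.6543 (65.43%), PC2 0.284 (28.4%), PC3 0.0617 (6.17%);  cumulative: 0.6543, 0.9383, 1


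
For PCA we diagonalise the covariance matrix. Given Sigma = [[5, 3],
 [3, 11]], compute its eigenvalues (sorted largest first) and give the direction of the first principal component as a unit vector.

Step 1 — characteristic polynomial of 2×2 Sigma:
  det(Sigma - λI) = λ² - trace · λ + det = 0.
  trace = 5 + 11 = 16, det = 5·11 - (3)² = 46.
Step 2 — discriminant:
  Δ = trace² - 4·det = 256 - 184 = 72.
Step 3 — eigenvalues:
  λ = (trace ± √Δ)/2 = (16 ± 8.4853)/2,
  λ_1 = 12.2426,  λ_2 = 3.7574.

Step 4 — unit eigenvector for λ_1: solve (Sigma - λ_1 I)v = 0. First row:
  (5 - 12.2426)·v_x + (3)·v_y = 0, i.e. (-7.2426)·v_x + (3)·v_y = 0,
  so v ∝ (b, λ_1 - a) = (3, 7.2426) = u.
  ||u|| = √((3)² + (7.2426)²) = √(61.4558) ≈ 7.8394,
  v_1 = u/||u|| ≈ (0.3827, 0.9239) (||v_1|| = 1).

λ_1 = 12.2426,  λ_2 = 3.7574;  v_1 ≈ (0.3827, 0.9239)


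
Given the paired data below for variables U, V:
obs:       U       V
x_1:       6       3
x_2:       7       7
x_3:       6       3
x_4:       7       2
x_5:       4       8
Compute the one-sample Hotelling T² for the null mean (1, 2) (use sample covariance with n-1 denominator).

Step 1 — sample mean vector:
  mean(U) = (6 + 7 + 6 + 7 + 4) / 5 = 30/5 = 6
  mean(V) = (3 + 7 + 3 + 2 + 8) / 5 = 23/5 = 4.6
  x̄ = (6, 4.6),  deviation x̄ - mu_0 = (6, 4.6) - (1, 2) = (5, 2.6).

Step 2 — sample covariance matrix, S[i,j] = (1/(n-1)) · Σ_k (x_{k,i} - mean_i) · (x_{k,j} - mean_j), divisor n-1 = 4:
  S[U,U] = ((0)·(0) + (1)·(1) + (0)·(0) + (1)·(1) + (-2)·(-2)) / 4 = 6/4 = 1.5
  S[U,V] = ((0)·(-1.6) + (1)·(2.4) + (0)·(-1.6) + (1)·(-2.6) + (-2)·(3.4)) / 4 = -7/4 = -1.75
  S[V,V] = ((-1.6)·(-1.6) + (2.4)·(2.4) + (-1.6)·(-1.6) + (-2.6)·(-2.6) + (3.4)·(3.4)) / 4 = 29.2/4 = 7.3
  S = [[1.5, -1.75],
 [-1.75, 7.3]].

Step 3 — invert S. det(S) = 1.5·7.3 - (-1.75)² = 7.8875.
  S^{-1} = (1/det) · [[d, -b], [-b, a]] = [[0.9255, 0.2219],
 [0.2219, 0.1902]].

Step 4 — quadratic form (x̄ - mu_0)^T · S^{-1} · (x̄ - mu_0):
  S^{-1} · (x̄ - mu_0) = (5.2044, 1.6038),
  (x̄ - mu_0)^T · [...] = (5)·(5.2044) + (2.6)·(1.6038) = 30.1921.

Step 5 — scale by n: T² = 5 · 30.1921 = 150.9604.

T² ≈ 150.9604


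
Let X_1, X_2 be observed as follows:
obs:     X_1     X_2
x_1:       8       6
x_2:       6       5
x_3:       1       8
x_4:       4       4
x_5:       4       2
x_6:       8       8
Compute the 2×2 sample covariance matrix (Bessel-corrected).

Step 1 — column means:
  mean(X_1) = (8 + 6 + 1 + 4 + 4 + 8) / 6 = 31/6 = 5.1667
  mean(X_2) = (6 + 5 + 8 + 4 + 2 + 8) / 6 = 33/6 = 5.5

Step 2 — sample covariance S[i,j] = (1/(n-1)) · Σ_k (x_{k,i} - mean_i) · (x_{k,j} - mean_j), with n-1 = 5.
  S[X_1,X_1] = ((2.8333)·(2.8333) + (0.8333)·(0.8333) + (-4.1667)·(-4.1667) + (-1.1667)·(-1.1667) + (-1.1667)·(-1.1667) + (2.8333)·(2.8333)) / 5 = 36.8333/5 = 7.3667
  S[X_1,X_2] = ((2.8333)·(0.5) + (0.8333)·(-0.5) + (-4.1667)·(2.5) + (-1.1667)·(-1.5) + (-1.1667)·(-3.5) + (2.8333)·(2.5)) / 5 = 3.5/5 = 0.7
  S[X_2,X_2] = ((0.5)·(0.5) + (-0.5)·(-0.5) + (2.5)·(2.5) + (-1.5)·(-1.5) + (-3.5)·(-3.5) + (2.5)·(2.5)) / 5 = 27.5/5 = 5.5

S is symmetric (S[j,i] = S[i,j]). Assembling:

S = [[7.3667, 0.7],
 [0.7, 5.5]]


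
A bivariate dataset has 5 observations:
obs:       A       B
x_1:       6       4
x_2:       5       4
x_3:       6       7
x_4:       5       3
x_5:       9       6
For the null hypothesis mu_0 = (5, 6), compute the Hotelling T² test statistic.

Step 1 — sample mean vector:
  mean(A) = (6 + 5 + 6 + 5 + 9) / 5 = 31/5 = 6.2
  mean(B) = (4 + 4 + 7 + 3 + 6) / 5 = 24/5 = 4.8
  x̄ = (6.2, 4.8),  deviation x̄ - mu_0 = (6.2, 4.8) - (5, 6) = (1.2, -1.2).

Step 2 — sample covariance matrix, S[i,j] = (1/(n-1)) · Σ_k (x_{k,i} - mean_i) · (x_{k,j} - mean_j), divisor n-1 = 4:
  S[A,A] = ((-0.2)·(-0.2) + (-1.2)·(-1.2) + (-0.2)·(-0.2) + (-1.2)·(-1.2) + (2.8)·(2.8)) / 4 = 10.8/4 = 2.7
  S[A,B] = ((-0.2)·(-0.8) + (-1.2)·(-0.8) + (-0.2)·(2.2) + (-1.2)·(-1.8) + (2.8)·(1.2)) / 4 = 6.2/4 = 1.55
  S[B,B] = ((-0.8)·(-0.8) + (-0.8)·(-0.8) + (2.2)·(2.2) + (-1.8)·(-1.8) + (1.2)·(1.2)) / 4 = 10.8/4 = 2.7
  S = [[2.7, 1.55],
 [1.55, 2.7]].

Step 3 — invert S. det(S) = 2.7·2.7 - (1.55)² = 4.8875.
  S^{-1} = (1/det) · [[d, -b], [-b, a]] = [[0.5524, -0.3171],
 [-0.3171, 0.5524]].

Step 4 — quadratic form (x̄ - mu_0)^T · S^{-1} · (x̄ - mu_0):
  S^{-1} · (x̄ - mu_0) = (1.0435, -1.0435),
  (x̄ - mu_0)^T · [...] = (1.2)·(1.0435) + (-1.2)·(-1.0435) = 2.5043.

Step 5 — scale by n: T² = 5 · 2.5043 = 12.5217.

T² ≈ 12.5217
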